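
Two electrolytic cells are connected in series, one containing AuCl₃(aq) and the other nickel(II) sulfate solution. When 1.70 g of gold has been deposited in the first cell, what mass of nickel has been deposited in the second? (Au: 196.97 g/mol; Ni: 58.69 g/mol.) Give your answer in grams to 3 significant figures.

n(Au) = 1.70 / 196.97 = 0.008631 mol
Au³⁺ + 3e⁻ → Au, so n(e⁻) = 3 × 0.008631 = 0.02589 mol
In series, the same 0.02589 mol of electrons flows through the second cell.
Ni²⁺ + 2e⁻ → Ni, so n(Ni) = 0.02589 / 2 = 0.01295 mol
m(Ni) = 0.01295 × 58.69 = 0.760 g

0.760 g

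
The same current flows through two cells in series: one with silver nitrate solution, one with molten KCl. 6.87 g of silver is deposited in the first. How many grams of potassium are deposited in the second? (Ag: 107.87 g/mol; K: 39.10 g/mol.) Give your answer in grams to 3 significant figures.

n(Ag) = 6.87 / 107.87 = 0.06369 mol
Ag⁺ + e⁻ → Ag, so n(e⁻) = 0.06369 mol
Same current for the same time ⇒ same n(e⁻) = 0.06369 mol in both cells.
K⁺ + e⁻ → K, so n(K) = 0.06369 mol
m(K) = 0.06369 × 39.10 = 2.49 g

2.49 g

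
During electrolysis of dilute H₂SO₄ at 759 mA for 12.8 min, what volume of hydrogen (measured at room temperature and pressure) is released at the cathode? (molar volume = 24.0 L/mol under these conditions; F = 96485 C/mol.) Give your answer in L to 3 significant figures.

0.0725 L

Q = 0.759 A × 768 s = 582.9 C
n(e⁻) = Q/F = 582.9/96485 = 0.006041 mol
2H⁺ + 2e⁻ → H₂, so n(H₂) = 0.006041 / 2 = 0.003021 mol
V = 0.003021 × 24.0 = 0.07250 L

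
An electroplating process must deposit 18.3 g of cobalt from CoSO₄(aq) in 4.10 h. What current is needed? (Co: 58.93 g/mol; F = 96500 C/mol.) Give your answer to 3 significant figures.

n(Co) = 18.3 / 58.93 = 0.3105 mol
Co²⁺ + 2e⁻ → Co, so n(e⁻) = 2 × 0.3105 = 0.6210 mol
Q = 0.6210 × 96500 = 59930 C
I = Q / t = 59930 / 14760 s = 4.06 A

4.06 A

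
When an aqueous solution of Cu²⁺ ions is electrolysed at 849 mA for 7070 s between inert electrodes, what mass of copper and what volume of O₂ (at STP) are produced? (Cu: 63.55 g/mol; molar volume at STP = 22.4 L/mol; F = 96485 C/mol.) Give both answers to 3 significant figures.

1.98 g Cu; 0.348 L O₂

Q = 0.849 × 7070 = 6002 C; n(e⁻) = 6002 / 96485 = 0.06221 mol
Cathode: Cu²⁺ + 2e⁻ → Cu → n(Cu) = 0.06221/2 = 0.03111 mol → 1.98 g
Anode: 2H₂O → O₂ + 4H⁺ + 4e⁻ → n(O₂) = 0.06221/4 = 0.01555 mol → 0.348 L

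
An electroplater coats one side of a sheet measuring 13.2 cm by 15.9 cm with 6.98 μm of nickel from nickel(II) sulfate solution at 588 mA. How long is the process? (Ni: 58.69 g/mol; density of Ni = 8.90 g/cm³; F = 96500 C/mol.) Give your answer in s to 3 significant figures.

7290 s

Plated area = 13.2 × 15.9 = 209.9 cm²
Volume = 209.9 × 6.98×10⁻⁴ cm = 0.1465 cm³
m(Ni) = 0.1465 × 8.90 = 1.304 g
n(Ni) = 1.304 / 58.69 = 0.02222 mol; n(e⁻) = 2 × 0.02222 = 0.04444 mol
Q = 0.04444 × 96500 = 4288 C
t = 4288 / 0.588 = 7293 s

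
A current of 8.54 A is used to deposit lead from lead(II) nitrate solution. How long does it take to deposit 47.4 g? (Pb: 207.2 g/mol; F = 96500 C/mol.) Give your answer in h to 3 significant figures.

1.44 h

n(Pb) = 47.4 / 207.2 = 0.2288 mol
Pb²⁺ + 2e⁻ → Pb, so n(e⁻) = 2 × 0.2288 = 0.4576 mol
Q = 0.4576 × 96500 = 44160 C
t = Q / I = 44160 / 8.54 = 5171 s = 1.44 h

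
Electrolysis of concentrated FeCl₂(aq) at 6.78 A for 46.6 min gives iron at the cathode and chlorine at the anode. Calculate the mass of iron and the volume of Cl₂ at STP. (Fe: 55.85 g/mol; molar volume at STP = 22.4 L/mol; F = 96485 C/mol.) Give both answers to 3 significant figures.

Q = 6.78 × 2796 = 18960 C; n(e⁻) = 18960 / 96485 = 0.1965 mol
Cathode: Fe²⁺ + 2e⁻ → Fe → n(Fe) = 0.1965/2 = 0.09825 mol → 5.49 g
Anode: 2Cl⁻ → Cl₂ + 2e⁻ → n(Cl₂) = 0.1965/2 = 0.09825 mol → 2.20 L

5.49 g Fe; 2.20 L Cl₂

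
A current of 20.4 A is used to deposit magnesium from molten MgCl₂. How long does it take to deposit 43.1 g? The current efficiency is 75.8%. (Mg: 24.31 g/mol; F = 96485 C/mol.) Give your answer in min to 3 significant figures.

n(Mg) = 43.1 / 24.31 = 1.773 mol
Mg²⁺ + 2e⁻ → Mg, so n(e⁻) = 2 × 1.773 = 3.546 mol
Q = 3.546 × 96485 / 0.758 = 4.514×10^5 C
t = Q / I = 4.514×10^5 / 20.4 = 22130 s = 369 min

369 min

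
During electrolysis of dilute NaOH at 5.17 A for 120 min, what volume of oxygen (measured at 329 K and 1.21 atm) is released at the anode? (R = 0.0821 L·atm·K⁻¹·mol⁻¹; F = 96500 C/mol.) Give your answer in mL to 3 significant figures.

Q = 5.17 A × 7200 s = 37220 C
n(e⁻) = 37220 / 96500 = 0.3857 mol
2H₂O → O₂ + 4H⁺ + 4e⁻, so n(O₂) = 0.3857 / 4 = 0.09643 mol
V = nRT/P = 0.09643 × 0.0821 × 329 / 1.21 = 2.153 L
= 2150 mL

2150 mL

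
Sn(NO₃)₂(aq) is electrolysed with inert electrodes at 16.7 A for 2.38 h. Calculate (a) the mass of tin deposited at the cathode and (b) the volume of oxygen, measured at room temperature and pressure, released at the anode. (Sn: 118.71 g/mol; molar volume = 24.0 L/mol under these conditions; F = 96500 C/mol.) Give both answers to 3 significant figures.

88.0 g Sn; 8.90 L O₂

Q = 16.7 × 8568 = 1.431×10^5 C; n(e⁻) = 1.431×10^5 / 96500 = 1.483 mol
Cathode: Sn²⁺ + 2e⁻ → Sn → n(Sn) = 1.483/2 = 0.7415 mol → 88.0 g
Anode: 2H₂O → O₂ + 4H⁺ + 4e⁻ → n(O₂) = 1.483/4 = 0.3708 mol → 8.90 L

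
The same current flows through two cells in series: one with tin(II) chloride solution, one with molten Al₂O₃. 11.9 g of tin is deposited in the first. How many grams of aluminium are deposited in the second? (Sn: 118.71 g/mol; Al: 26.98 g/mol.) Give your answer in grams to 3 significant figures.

1.80 g

n(Sn) = 11.9 / 118.71 = 0.1002 mol
Sn²⁺ + 2e⁻ → Sn, so n(e⁻) = 2 × 0.1002 = 0.2004 mol
Same current for the same time ⇒ same n(e⁻) = 0.2004 mol in both cells.
Al³⁺ + 3e⁻ → Al, so n(Al) = 0.2004 / 3 = 0.06680 mol
m(Al) = 0.06680 × 26.98 = 1.80 g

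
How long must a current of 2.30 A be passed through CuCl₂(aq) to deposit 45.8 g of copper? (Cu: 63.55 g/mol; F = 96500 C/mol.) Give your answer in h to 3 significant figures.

16.8 h

n(Cu) = 45.8 / 63.55 = 0.7207 mol
Cu²⁺ + 2e⁻ → Cu, so n(e⁻) = 2 × 0.7207 = 1.441 mol
Q = 1.441 × 96500 = 1.391×10^5 C
t = Q / I = 1.391×10^5 / 2.30 = 60480 s = 16.8 h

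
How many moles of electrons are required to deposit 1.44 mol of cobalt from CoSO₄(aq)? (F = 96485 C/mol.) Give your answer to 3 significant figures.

Co²⁺ + 2e⁻ → Co, so n(e⁻) = 2 × 1.44 = 2.880 mol

2.88 mol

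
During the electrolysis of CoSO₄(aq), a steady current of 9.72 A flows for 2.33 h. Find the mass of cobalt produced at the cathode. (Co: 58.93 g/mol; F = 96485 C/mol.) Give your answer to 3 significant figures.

Q = It = 9.72 × 8388 = 81530 C
n(e⁻) = 81530 / 96485 = 0.8450 mol
Co²⁺ + 2e⁻ → Co, so n(Co) = 0.8450 / 2 = 0.4225 mol
m = 0.4225 × 58.93 = 24.9 g

24.9 g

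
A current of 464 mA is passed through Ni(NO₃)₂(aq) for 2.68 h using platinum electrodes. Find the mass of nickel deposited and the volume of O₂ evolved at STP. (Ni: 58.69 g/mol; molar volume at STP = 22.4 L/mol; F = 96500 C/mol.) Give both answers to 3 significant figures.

Q = 0.464 × 9648 = 4477 C; n(e⁻) = 4477 / 96500 = 0.04639 mol
Cathode: Ni²⁺ + 2e⁻ → Ni → n(Ni) = 0.04639/2 = 0.02320 mol → 1.36 g
Anode: 2H₂O → O₂ + 4H⁺ + 4e⁻ → n(O₂) = 0.04639/4 = 0.01160 mol → 0.260 L

1.36 g Ni; 0.260 L O₂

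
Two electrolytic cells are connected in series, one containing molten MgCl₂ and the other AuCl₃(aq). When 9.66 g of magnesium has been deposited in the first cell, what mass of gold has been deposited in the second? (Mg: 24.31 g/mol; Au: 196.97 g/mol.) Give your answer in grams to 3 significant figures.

52.2 g

n(Mg) = 9.66 / 24.31 = 0.3974 mol
Mg²⁺ + 2e⁻ → Mg, so n(e⁻) = 2 × 0.3974 = 0.7948 mol
Same current for the same time ⇒ same n(e⁻) = 0.7948 mol in both cells.
Au³⁺ + 3e⁻ → Au, so n(Au) = 0.7948 / 3 = 0.2649 mol
m(Au) = 0.2649 × 196.97 = 52.2 g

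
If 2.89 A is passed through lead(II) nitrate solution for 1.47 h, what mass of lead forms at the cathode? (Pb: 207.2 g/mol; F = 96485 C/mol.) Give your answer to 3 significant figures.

Q = 2.89 A × 5292 s = 15290 C
n(e⁻) = 15290 / 96485 = 0.1585 mol
Pb²⁺ + 2e⁻ → Pb, so n(Pb) = 0.1585 / 2 = 0.07925 mol
m = 0.07925 × 207.2 = 16.4 g

16.4 g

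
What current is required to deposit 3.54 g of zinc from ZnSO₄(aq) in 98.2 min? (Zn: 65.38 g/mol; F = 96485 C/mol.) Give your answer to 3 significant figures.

1.77 A

n(Zn) = 3.54 / 65.38 = 0.05414 mol
Zn²⁺ + 2e⁻ → Zn, so n(e⁻) = 2 × 0.05414 = 0.1083 mol
Q = 0.1083 × 96485 = 10450 C
I = Q / t = 10450 / 5892 s = 1.77 A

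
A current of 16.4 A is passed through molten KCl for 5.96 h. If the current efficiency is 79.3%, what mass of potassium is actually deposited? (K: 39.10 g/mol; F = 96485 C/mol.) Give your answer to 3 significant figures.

113 g

Q = 16.4 × 21456 = 3.519×10^5 C
n(e⁻) = 3.519×10^5 / 96485 = 3.647 mol
K⁺ + e⁻ → K, so theoretical m(K) = 3.647 × 39.10 = 142.6 g
Actual mass = 79.3% × 142.6 = 113 g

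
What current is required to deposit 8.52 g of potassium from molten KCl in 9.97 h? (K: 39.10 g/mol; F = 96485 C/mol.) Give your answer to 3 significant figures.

0.586 A

n(K) = 8.52 / 39.10 = 0.2179 mol
K⁺ + e⁻ → K, so n(e⁻) = 0.2179 mol
Q = 0.2179 × 96485 = 21020 C
I = Q / t = 21020 / 35892 s = 0.586 A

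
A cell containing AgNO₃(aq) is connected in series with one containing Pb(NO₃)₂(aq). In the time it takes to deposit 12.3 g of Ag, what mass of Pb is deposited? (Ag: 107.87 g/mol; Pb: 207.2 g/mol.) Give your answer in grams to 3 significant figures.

n(Ag) = 12.3 / 107.87 = 0.1140 mol
Ag⁺ + e⁻ → Ag, so n(e⁻) = 0.1140 mol
Same current for the same time ⇒ same n(e⁻) = 0.1140 mol in both cells.
Pb²⁺ + 2e⁻ → Pb, so n(Pb) = 0.1140 / 2 = 0.05700 mol
m(Pb) = 0.05700 × 207.2 = 11.8 g

11.8 g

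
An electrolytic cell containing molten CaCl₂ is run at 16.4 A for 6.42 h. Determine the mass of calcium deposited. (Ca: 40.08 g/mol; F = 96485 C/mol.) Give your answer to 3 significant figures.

Q = It = 16.4 × 23112 = 3.790×10^5 C
n(e⁻) = Q/F = 3.790×10^5/96485 = 3.928 mol
Ca²⁺ + 2e⁻ → Ca, so n(Ca) = 3.928 / 2 = 1.964 mol
m = 1.964 × 40.08 = 78.7 g

78.7 g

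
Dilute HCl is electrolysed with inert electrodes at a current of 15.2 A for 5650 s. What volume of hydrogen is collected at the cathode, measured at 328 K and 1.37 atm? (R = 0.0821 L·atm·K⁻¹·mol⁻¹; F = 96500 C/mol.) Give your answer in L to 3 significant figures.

Q = It = 15.2 × 5650 = 85880 C
n(e⁻) = Q/F = 85880/96500 = 0.8899 mol
2H⁺ + 2e⁻ → H₂, so n(H₂) = 0.8899 / 2 = 0.4450 mol
V = nRT/P = 0.4450 × 0.0821 × 328 / 1.37 = 8.747 L

8.75 L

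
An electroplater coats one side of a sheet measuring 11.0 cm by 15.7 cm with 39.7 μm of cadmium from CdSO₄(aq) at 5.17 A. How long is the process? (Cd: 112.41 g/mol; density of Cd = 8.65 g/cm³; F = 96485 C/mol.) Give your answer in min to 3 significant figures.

32.8 min

Plated area = 11.0 × 15.7 = 172.7 cm²
Volume = 172.7 × 39.7×10⁻⁴ cm = 0.6856 cm³
m(Cd) = 0.6856 × 8.65 = 5.930 g
n(Cd) = 5.930 / 112.41 = 0.05275 mol; n(e⁻) = 2 × 0.05275 = 0.1055 mol
Q = 0.1055 × 96485 = 10180 C
t = 10180 / 5.17 = 1969 s = 32.8 min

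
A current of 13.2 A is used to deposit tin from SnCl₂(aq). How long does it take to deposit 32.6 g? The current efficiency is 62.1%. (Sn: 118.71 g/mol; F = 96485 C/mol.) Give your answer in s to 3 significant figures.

n(Sn) = 32.6 / 118.71 = 0.2746 mol
Sn²⁺ + 2e⁻ → Sn, so n(e⁻) = 2 × 0.2746 = 0.5492 mol
Q = 0.5492 × 96485 / 0.621 = 85330 C
t = Q / I = 85330 / 13.2 = 6464 s

6460 s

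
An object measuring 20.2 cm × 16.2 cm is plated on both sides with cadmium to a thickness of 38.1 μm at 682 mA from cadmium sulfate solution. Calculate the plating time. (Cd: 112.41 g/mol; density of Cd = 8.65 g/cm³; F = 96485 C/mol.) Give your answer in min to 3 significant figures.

Plated area = 2 × 20.2 × 16.2 = 654.5 cm²
Volume = 654.5 × 38.1×10⁻⁴ cm = 2.494 cm³
m(Cd) = 2.494 × 8.65 = 21.57 g
n(Cd) = 21.57 / 112.41 = 0.1919 mol; n(e⁻) = 2 × 0.1919 = 0.3838 mol
Q = 0.3838 × 96485 = 37030 C
t = 37030 / 0.682 = 54300 s = 905 min

905 min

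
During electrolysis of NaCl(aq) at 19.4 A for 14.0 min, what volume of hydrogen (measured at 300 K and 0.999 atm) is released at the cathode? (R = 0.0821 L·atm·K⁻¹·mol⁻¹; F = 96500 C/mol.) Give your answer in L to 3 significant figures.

Charge passed = 19.4 × 840 = 16300 C
Moles of electrons = 16300 / 96500 = 0.1689 mol
2H⁺ + 2e⁻ → H₂, so n(H₂) = 0.1689 / 2 = 0.08445 mol
V = nRT/P = 0.08445 × 0.0821 × 300 / 0.999 = 2.082 L

2.08 L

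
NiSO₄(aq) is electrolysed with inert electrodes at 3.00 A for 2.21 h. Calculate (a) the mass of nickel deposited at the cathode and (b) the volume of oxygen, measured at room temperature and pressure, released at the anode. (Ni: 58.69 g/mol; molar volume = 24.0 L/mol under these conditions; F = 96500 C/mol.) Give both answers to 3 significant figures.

Q = 3.00 × 7956 = 23870 C; n(e⁻) = 23870 / 96500 = 0.2474 mol
Cathode: Ni²⁺ + 2e⁻ → Ni → n(Ni) = 0.2474/2 = 0.1237 mol → 7.26 g
Anode: 2H₂O → O₂ + 4H⁺ + 4e⁻ → n(O₂) = 0.2474/4 = 0.06185 mol → 1.48 L

7.26 g Ni; 1.48 L O₂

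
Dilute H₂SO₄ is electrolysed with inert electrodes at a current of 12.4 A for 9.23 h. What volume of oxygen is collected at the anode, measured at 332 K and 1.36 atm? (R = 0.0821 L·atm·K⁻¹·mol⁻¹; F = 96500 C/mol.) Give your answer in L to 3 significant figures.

21.4 L

Q = 12.4 A × 33228 s = 4.120×10^5 C
n(e⁻) = 4.120×10^5 / 96500 = 4.269 mol
2H₂O → O₂ + 4H⁺ + 4e⁻, so n(O₂) = 4.269 / 4 = 1.067 mol
V = nRT/P = 1.067 × 0.0821 × 332 / 1.36 = 21.38 L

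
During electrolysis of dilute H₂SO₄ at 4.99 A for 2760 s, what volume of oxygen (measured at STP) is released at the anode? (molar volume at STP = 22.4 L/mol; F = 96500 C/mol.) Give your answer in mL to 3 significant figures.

Q = 4.99 A × 2760 s = 13770 C
n(e⁻) = Q/F = 13770/96500 = 0.1427 mol
2H₂O → O₂ + 4H⁺ + 4e⁻, so n(O₂) = 0.1427 / 4 = 0.03568 mol
V = 0.03568 × 22.4 = 0.7992 L
= 799 mL

799 mL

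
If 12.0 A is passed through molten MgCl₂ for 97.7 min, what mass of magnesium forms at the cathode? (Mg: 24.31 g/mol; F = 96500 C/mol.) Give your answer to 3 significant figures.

Charge passed = 12.0 × 5862 = 70340 C
n(e⁻) = Q/F = 70340/96500 = 0.7289 mol
Mg²⁺ + 2e⁻ → Mg, so n(Mg) = 0.7289 / 2 = 0.3645 mol
m = 0.3645 × 24.31 = 8.86 g

8.86 g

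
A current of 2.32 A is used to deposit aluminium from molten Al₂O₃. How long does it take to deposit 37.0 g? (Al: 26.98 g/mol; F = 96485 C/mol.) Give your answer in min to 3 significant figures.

n(Al) = 37.0 / 26.98 = 1.371 mol
Al³⁺ + 3e⁻ → Al, so n(e⁻) = 3 × 1.371 = 4.113 mol
Q = 4.113 × 96485 = 3.968×10^5 C
t = Q / I = 3.968×10^5 / 2.32 = 1.710×10^5 s = 2850 min

2850 min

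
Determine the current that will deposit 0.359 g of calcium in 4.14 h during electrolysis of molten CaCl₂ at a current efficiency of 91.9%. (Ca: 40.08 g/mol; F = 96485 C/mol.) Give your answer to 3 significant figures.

n(Ca) = 0.359 / 40.08 = 0.008957 mol
Ca²⁺ + 2e⁻ → Ca, so n(e⁻) = 2 × 0.008957 = 0.01791 mol
Q = 0.01791 × 96485 / 0.919 = 1880 C
I = Q / t = 1880 / 14904 s = 0.126 A

0.126 A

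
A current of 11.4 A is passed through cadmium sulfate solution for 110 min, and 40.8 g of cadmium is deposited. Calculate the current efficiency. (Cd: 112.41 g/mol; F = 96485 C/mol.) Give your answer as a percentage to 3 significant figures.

93.1%

Q = 11.4 × 6600 = 75240 C
n(e⁻) = 75240 / 96485 = 0.7798 mol
Cd²⁺ + 2e⁻ → Cd, so theoretical n(Cd) = 0.3899 mol → 43.83 g
Efficiency = 40.8 / 43.83 = 0.9309 = 93.1%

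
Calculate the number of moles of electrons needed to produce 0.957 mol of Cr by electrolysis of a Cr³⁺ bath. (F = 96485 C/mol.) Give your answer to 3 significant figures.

Cr³⁺ + 3e⁻ → Cr, so n(e⁻) = 3 × 0.957 = 2.871 mol

2.87 mol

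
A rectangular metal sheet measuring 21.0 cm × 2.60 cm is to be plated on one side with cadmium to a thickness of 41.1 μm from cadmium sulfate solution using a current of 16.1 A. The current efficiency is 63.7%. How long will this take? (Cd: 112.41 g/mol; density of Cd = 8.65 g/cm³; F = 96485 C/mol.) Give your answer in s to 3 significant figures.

Plated area = 21.0 × 2.60 = 54.60 cm²
Volume = 54.60 × 41.1×10⁻⁴ cm = 0.2244 cm³
m(Cd) = 0.2244 × 8.65 = 1.941 g
n(Cd) = 1.941 / 112.41 = 0.01727 mol; n(e⁻) = 2 × 0.01727 = 0.03454 mol
Q = 0.03454 × 96485 / 0.637 = 5232 C
t = 5232 / 16.1 = 325.0 s

325 s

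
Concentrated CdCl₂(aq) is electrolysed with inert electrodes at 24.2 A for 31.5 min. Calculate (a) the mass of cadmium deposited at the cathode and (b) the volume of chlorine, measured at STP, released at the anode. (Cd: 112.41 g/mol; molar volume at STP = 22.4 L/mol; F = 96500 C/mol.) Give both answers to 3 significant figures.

Q = 24.2 × 1890 = 45740 C; n(e⁻) = 45740 / 96500 = 0.4740 mol
Cathode: Cd²⁺ + 2e⁻ → Cd → n(Cd) = 0.4740/2 = 0.2370 mol → 26.6 g
Anode: 2Cl⁻ → Cl₂ + 2e⁻ → n(Cl₂) = 0.4740/2 = 0.2370 mol → 5.31 L

26.6 g Cd; 5.31 L Cl₂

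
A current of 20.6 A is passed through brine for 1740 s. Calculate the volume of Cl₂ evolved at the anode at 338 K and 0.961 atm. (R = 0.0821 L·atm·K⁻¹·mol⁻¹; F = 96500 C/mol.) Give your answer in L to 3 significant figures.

Charge passed = 20.6 × 1740 = 35840 C
n(e⁻) = 35840 / 96500 = 0.3714 mol
2Cl⁻ → Cl₂ + 2e⁻, so n(Cl₂) = 0.3714 / 2 = 0.1857 mol
V = nRT/P = 0.1857 × 0.0821 × 338 / 0.961 = 5.362 L

5.36 L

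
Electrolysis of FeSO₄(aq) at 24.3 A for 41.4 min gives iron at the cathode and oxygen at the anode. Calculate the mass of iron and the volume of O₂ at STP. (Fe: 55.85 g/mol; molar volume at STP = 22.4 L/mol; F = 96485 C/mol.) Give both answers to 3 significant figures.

Q = 24.3 × 2484 = 60360 C; n(e⁻) = 60360 / 96485 = 0.6256 mol
Cathode: Fe²⁺ + 2e⁻ → Fe → n(Fe) = 0.6256/2 = 0.3128 mol → 17.5 g
Anode: 2H₂O → O₂ + 4H⁺ + 4e⁻ → n(O₂) = 0.6256/4 = 0.1564 mol → 3.50 L

17.5 g Fe; 3.50 L O₂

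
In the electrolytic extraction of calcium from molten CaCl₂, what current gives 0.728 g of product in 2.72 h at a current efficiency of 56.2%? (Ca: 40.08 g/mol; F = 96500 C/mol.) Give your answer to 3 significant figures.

0.637 A

n(Ca) = 0.728 / 40.08 = 0.01816 mol
Ca²⁺ + 2e⁻ → Ca, so n(e⁻) = 2 × 0.01816 = 0.03632 mol
Q = 0.03632 × 96500 / 0.562 = 6236 C
I = Q / t = 6236 / 9792 s = 0.637 A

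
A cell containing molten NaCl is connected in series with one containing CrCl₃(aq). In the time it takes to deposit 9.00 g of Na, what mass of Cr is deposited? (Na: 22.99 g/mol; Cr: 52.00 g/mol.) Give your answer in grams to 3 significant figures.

6.79 g

n(Na) = 9.00 / 22.99 = 0.3915 mol
Na⁺ + e⁻ → Na, so n(e⁻) = 0.3915 mol
Since the cells are in series, n(e⁻) in the Cr cell is also 0.3915 mol.
Cr³⁺ + 3e⁻ → Cr, so n(Cr) = 0.3915 / 3 = 0.1305 mol
m(Cr) = 0.1305 × 52.00 = 6.79 g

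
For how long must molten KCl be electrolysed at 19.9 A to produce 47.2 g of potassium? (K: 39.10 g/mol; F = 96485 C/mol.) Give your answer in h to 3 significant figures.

1.63 h

n(K) = 47.2 / 39.10 = 1.207 mol
K⁺ + e⁻ → K, so n(e⁻) = 1.207 mol
Q = 1.207 × 96485 = 1.165×10^5 C
t = Q / I = 1.165×10^5 / 19.9 = 5854 s = 1.63 h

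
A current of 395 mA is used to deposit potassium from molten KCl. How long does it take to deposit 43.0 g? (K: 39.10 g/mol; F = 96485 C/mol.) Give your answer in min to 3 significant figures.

n(K) = 43.0 / 39.10 = 1.100 mol
K⁺ + e⁻ → K, so n(e⁻) = 1.100 mol
Q = 1.100 × 96485 = 1.061×10^5 C
t = Q / I = 1.061×10^5 / 0.395 = 2.686×10^5 s = 4480 min

4480 min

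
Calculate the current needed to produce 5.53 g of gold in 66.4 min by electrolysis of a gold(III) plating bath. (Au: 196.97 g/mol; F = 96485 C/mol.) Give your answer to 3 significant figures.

2.04 A

n(Au) = 5.53 / 196.97 = 0.02808 mol
Au³⁺ + 3e⁻ → Au, so n(e⁻) = 3 × 0.02808 = 0.08424 mol
Q = 0.08424 × 96485 = 8128 C
I = Q / t = 8128 / 3984 s = 2.04 A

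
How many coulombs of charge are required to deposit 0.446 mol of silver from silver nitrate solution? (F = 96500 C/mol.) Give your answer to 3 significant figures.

Ag⁺ + e⁻ → Ag, so n(e⁻) = 1 × 0.446 = 0.4460 mol
Q = 0.4460 × 96500 = 43040 C

43000 C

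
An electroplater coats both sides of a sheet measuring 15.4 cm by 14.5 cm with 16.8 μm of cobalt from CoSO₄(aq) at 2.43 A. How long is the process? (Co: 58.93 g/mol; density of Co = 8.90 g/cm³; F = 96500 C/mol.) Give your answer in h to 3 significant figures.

2.50 h

Plated area = 2 × 15.4 × 14.5 = 446.6 cm²
Volume = 446.6 × 16.8×10⁻⁴ cm = 0.7503 cm³
m(Co) = 0.7503 × 8.90 = 6.678 g
n(Co) = 6.678 / 58.93 = 0.1133 mol; n(e⁻) = 2 × 0.1133 = 0.2266 mol
Q = 0.2266 × 96500 = 21870 C
t = 21870 / 2.43 = 9000 s = 2.50 h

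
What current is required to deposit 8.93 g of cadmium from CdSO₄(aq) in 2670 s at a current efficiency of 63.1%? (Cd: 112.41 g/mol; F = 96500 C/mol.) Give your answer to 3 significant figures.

9.10 A

n(Cd) = 8.93 / 112.41 = 0.07944 mol
Cd²⁺ + 2e⁻ → Cd, so n(e⁻) = 2 × 0.07944 = 0.1589 mol
Q = 0.1589 × 96500 / 0.631 = 24300 C
I = Q / t = 24300 / 2670 s = 9.10 A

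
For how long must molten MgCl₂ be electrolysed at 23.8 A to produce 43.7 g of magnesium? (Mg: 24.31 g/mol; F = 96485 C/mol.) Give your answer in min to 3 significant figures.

n(Mg) = 43.7 / 24.31 = 1.798 mol
Mg²⁺ + 2e⁻ → Mg, so n(e⁻) = 2 × 1.798 = 3.596 mol
Q = 3.596 × 96485 = 3.470×10^5 C
t = Q / I = 3.470×10^5 / 23.8 = 14580 s = 243 min

243 min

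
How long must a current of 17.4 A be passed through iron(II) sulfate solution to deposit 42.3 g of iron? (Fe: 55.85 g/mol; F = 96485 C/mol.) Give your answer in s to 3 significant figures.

8400 s

n(Fe) = 42.3 / 55.85 = 0.7574 mol
Fe²⁺ + 2e⁻ → Fe, so n(e⁻) = 2 × 0.7574 = 1.515 mol
Q = 1.515 × 96485 = 1.462×10^5 C
t = Q / I = 1.462×10^5 / 17.4 = 8402 s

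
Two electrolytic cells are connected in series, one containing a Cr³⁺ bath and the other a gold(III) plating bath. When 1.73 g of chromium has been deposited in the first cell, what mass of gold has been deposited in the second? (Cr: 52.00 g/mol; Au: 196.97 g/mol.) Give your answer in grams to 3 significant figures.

6.55 g

n(Cr) = 1.73 / 52.00 = 0.03327 mol
Cr³⁺ + 3e⁻ → Cr, so n(e⁻) = 3 × 0.03327 = 0.09981 mol
The cells are in series, so the same charge (and hence the same n(e⁻) = 0.09981 mol) passes through both.
Au³⁺ + 3e⁻ → Au, so n(Au) = 0.09981 / 3 = 0.03327 mol
m(Au) = 0.03327 × 196.97 = 6.55 g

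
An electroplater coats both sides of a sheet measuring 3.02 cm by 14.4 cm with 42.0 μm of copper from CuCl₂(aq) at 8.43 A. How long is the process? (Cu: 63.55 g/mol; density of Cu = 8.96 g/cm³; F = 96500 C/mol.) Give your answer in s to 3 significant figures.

1180 s

Plated area = 2 × 3.02 × 14.4 = 86.98 cm²
Volume = 86.98 × 42.0×10⁻⁴ cm = 0.3653 cm³
m(Cu) = 0.3653 × 8.96 = 3.273 g
n(Cu) = 3.273 / 63.55 = 0.05150 mol; n(e⁻) = 2 × 0.05150 = 0.1030 mol
Q = 0.1030 × 96500 = 9940 C
t = 9940 / 8.43 = 1179 s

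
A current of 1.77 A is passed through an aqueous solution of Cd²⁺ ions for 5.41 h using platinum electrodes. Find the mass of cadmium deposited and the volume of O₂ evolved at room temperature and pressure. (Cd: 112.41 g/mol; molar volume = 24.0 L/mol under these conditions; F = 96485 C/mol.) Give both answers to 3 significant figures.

Q = 1.77 × 19476 = 34470 C; n(e⁻) = 34470 / 96485 = 0.3573 mol
Cathode: Cd²⁺ + 2e⁻ → Cd → n(Cd) = 0.3573/2 = 0.1787 mol → 20.1 g
Anode: 2H₂O → O₂ + 4H⁺ + 4e⁻ → n(O₂) = 0.3573/4 = 0.08933 mol → 2.14 L

20.1 g Cd; 2.14 L O₂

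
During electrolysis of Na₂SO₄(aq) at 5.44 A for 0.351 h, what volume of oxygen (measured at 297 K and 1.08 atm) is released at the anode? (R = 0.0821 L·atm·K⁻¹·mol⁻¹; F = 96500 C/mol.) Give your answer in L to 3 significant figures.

0.402 L

Q = It = 5.44 × 1263.6 = 6874 C
n(e⁻) = Q/F = 6874/96500 = 0.07123 mol
2H₂O → O₂ + 4H⁺ + 4e⁻, so n(O₂) = 0.07123 / 4 = 0.01781 mol
V = nRT/P = 0.01781 × 0.0821 × 297 / 1.08 = 0.4021 L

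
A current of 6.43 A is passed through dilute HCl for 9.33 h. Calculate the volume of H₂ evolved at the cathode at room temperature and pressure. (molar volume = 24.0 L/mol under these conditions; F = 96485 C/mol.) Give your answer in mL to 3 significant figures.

Q = It = 6.43 × 33588 = 2.160×10^5 C
n(e⁻) = Q/F = 2.160×10^5/96485 = 2.239 mol
2H⁺ + 2e⁻ → H₂, so n(H₂) = 2.239 / 2 = 1.120 mol
V = 1.120 × 24.0 = 26.88 L
= 26900 mL

26900 mL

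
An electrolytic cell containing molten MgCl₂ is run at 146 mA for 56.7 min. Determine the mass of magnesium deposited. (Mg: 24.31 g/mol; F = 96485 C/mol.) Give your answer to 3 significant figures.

0.0626 g

Charge passed = 0.146 × 3402 = 496.7 C
n(e⁻) = Q/F = 496.7/96485 = 0.005148 mol
Mg²⁺ + 2e⁻ → Mg, so n(Mg) = 0.005148 / 2 = 0.002574 mol
m = 0.002574 × 24.31 = 0.0626 g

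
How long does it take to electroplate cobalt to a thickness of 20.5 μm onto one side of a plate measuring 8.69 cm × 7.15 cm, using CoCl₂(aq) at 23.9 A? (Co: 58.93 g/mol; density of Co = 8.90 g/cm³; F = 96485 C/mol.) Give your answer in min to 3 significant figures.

Plated area = 8.69 × 7.15 = 62.13 cm²
Volume = 62.13 × 20.5×10⁻⁴ cm = 0.1274 cm³
m(Co) = 0.1274 × 8.90 = 1.134 g
n(Co) = 1.134 / 58.93 = 0.01924 mol; n(e⁻) = 2 × 0.01924 = 0.03848 mol
Q = 0.03848 × 96485 = 3713 C
t = 3713 / 23.9 = 155.4 s = 2.59 min

2.59 min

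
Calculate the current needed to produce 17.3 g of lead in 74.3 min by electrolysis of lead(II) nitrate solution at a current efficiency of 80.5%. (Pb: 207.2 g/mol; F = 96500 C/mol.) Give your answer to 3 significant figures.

n(Pb) = 17.3 / 207.2 = 0.08349 mol
Pb²⁺ + 2e⁻ → Pb, so n(e⁻) = 2 × 0.08349 = 0.1670 mol
Q = 0.1670 × 96500 / 0.805 = 20020 C
I = Q / t = 20020 / 4458 s = 4.49 A

4.49 A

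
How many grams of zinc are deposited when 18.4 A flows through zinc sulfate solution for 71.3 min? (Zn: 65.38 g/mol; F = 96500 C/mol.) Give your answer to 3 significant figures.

Q = 18.4 A × 4278 s = 78720 C
Moles of electrons = 78720 / 96500 = 0.8158 mol
Zn²⁺ + 2e⁻ → Zn, so n(Zn) = 0.8158 / 2 = 0.4079 mol
m = 0.4079 × 65.38 = 26.7 g

26.7 g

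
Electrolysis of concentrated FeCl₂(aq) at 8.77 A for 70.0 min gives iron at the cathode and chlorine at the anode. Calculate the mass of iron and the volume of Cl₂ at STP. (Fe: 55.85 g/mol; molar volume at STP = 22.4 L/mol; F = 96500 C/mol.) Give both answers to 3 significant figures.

Q = 8.77 × 4200 = 36830 C; n(e⁻) = 36830 / 96500 = 0.3817 mol
Cathode: Fe²⁺ + 2e⁻ → Fe → n(Fe) = 0.3817/2 = 0.1909 mol → 10.7 g
Anode: 2Cl⁻ → Cl₂ + 2e⁻ → n(Cl₂) = 0.3817/2 = 0.1909 mol → 4.28 L

10.7 g Fe; 4.28 L Cl₂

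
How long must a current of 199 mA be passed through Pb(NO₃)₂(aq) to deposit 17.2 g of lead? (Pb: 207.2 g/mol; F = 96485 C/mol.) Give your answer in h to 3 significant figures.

n(Pb) = 17.2 / 207.2 = 0.08301 mol
Pb²⁺ + 2e⁻ → Pb, so n(e⁻) = 2 × 0.08301 = 0.1660 mol
Q = 0.1660 × 96485 = 16020 C
t = Q / I = 16020 / 0.199 = 80500 s = 22.4 h

22.4 h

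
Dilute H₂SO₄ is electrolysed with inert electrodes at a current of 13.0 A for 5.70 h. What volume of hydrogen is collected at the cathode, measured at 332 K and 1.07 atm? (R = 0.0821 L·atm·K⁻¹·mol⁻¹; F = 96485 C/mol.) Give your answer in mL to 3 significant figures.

Q = 13.0 A × 20520 s = 2.668×10^5 C
n(e⁻) = Q/F = 2.668×10^5/96485 = 2.765 mol
2H⁺ + 2e⁻ → H₂, so n(H₂) = 2.765 / 2 = 1.383 mol
V = nRT/P = 1.383 × 0.0821 × 332 / 1.07 = 35.23 L
= 35200 mL

35200 mL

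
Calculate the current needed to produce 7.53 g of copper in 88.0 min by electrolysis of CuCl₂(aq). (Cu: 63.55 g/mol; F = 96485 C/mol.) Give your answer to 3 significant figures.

n(Cu) = 7.53 / 63.55 = 0.1185 mol
Cu²⁺ + 2e⁻ → Cu, so n(e⁻) = 2 × 0.1185 = 0.2370 mol
Q = 0.2370 × 96485 = 22870 C
I = Q / t = 22870 / 5280 s = 4.33 A

4.33 A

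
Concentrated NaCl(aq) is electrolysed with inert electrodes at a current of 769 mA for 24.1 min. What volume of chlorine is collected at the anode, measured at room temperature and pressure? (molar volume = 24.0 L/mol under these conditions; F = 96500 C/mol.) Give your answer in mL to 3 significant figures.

Q = 0.769 A × 1446 s = 1112 C
Moles of electrons = 1112 / 96500 = 0.01152 mol
2Cl⁻ → Cl₂ + 2e⁻, so n(Cl₂) = 0.01152 / 2 = 0.005760 mol
V = 0.005760 × 24.0 = 0.1382 L
= 138 mL

138 mL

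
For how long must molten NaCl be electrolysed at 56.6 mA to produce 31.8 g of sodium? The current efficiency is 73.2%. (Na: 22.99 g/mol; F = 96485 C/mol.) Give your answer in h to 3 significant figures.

n(Na) = 31.8 / 22.99 = 1.383 mol
Na⁺ + e⁻ → Na, so n(e⁻) = 1.383 mol
Q = 1.383 × 96485 / 0.732 = 1.823×10^5 C
t = Q / I = 1.823×10^5 / 0.0566 = 3.221×10^6 s = 895 h

895 h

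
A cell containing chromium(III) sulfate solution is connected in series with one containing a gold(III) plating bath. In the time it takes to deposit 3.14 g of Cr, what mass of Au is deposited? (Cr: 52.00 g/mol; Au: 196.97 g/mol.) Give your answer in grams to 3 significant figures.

11.9 g

n(Cr) = 3.14 / 52.00 = 0.06038 mol
Cr³⁺ + 3e⁻ → Cr, so n(e⁻) = 3 × 0.06038 = 0.1811 mol
The cells are in series, so the same charge (and hence the same n(e⁻) = 0.1811 mol) passes through both.
Au³⁺ + 3e⁻ → Au, so n(Au) = 0.1811 / 3 = 0.06037 mol
m(Au) = 0.06037 × 196.97 = 11.9 g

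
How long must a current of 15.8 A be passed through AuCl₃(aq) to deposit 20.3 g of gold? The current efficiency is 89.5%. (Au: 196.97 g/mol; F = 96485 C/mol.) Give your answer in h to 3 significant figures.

n(Au) = 20.3 / 196.97 = 0.1031 mol
Au³⁺ + 3e⁻ → Au, so n(e⁻) = 3 × 0.1031 = 0.3093 mol
Q = 0.3093 × 96485 / 0.895 = 33340 C
t = Q / I = 33340 / 15.8 = 2110 s = 0.586 h

0.586 h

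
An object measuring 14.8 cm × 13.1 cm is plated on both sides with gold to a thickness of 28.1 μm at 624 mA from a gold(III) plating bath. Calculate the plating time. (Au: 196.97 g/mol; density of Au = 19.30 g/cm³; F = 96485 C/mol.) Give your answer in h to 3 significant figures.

Plated area = 2 × 14.8 × 13.1 = 387.8 cm²
Volume = 387.8 × 28.1×10⁻⁴ cm = 1.090 cm³
m(Au) = 1.090 × 19.30 = 21.04 g
n(Au) = 21.04 / 196.97 = 0.1068 mol; n(e⁻) = 3 × 0.1068 = 0.3204 mol
Q = 0.3204 × 96485 = 30910 C
t = 30910 / 0.624 = 49540 s = 13.8 h

13.8 h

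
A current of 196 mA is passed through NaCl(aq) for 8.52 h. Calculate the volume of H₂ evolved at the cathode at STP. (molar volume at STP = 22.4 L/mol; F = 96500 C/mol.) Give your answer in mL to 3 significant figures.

Q = 0.196 A × 30672 s = 6012 C
n(e⁻) = 6012 / 96500 = 0.06230 mol
2H⁺ + 2e⁻ → H₂, so n(H₂) = 0.06230 / 2 = 0.03115 mol
V = 0.03115 × 22.4 = 0.6978 L
= 698 mL

698 mL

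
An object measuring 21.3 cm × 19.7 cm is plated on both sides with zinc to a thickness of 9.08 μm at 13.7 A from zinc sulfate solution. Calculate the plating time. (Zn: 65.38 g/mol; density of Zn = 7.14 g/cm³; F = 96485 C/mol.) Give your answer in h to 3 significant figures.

0.326 h

Plated area = 2 × 21.3 × 19.7 = 839.2 cm²
Volume = 839.2 × 9.08×10⁻⁴ cm = 0.7620 cm³
m(Zn) = 0.7620 × 7.14 = 5.441 g
n(Zn) = 5.441 / 65.38 = 0.08322 mol; n(e⁻) = 2 × 0.08322 = 0.1664 mol
Q = 0.1664 × 96485 = 16060 C
t = 16060 / 13.7 = 1172 s = 0.326 h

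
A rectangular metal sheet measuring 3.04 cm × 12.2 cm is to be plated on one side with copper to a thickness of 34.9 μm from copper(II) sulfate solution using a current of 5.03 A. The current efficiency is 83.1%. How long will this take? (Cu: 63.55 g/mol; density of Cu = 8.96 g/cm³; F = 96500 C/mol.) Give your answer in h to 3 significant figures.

0.234 h

Plated area = 3.04 × 12.2 = 37.09 cm²
Volume = 37.09 × 34.9×10⁻⁴ cm = 0.1294 cm³
m(Cu) = 0.1294 × 8.96 = 1.159 g
n(Cu) = 1.159 / 63.55 = 0.01824 mol; n(e⁻) = 2 × 0.01824 = 0.03648 mol
Q = 0.03648 × 96500 / 0.831 = 4236 C
t = 4236 / 5.03 = 842.1 s = 0.234 h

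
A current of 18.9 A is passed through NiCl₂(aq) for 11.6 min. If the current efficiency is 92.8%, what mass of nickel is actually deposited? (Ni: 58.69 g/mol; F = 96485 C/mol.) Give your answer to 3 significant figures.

Q = 18.9 × 696 = 13150 C
n(e⁻) = 13150 / 96485 = 0.1363 mol
Ni²⁺ + 2e⁻ → Ni, so theoretical m(Ni) = 0.06815 × 58.69 = 4.000 g
Actual mass = 92.8% × 4.000 = 3.71 g

3.71 g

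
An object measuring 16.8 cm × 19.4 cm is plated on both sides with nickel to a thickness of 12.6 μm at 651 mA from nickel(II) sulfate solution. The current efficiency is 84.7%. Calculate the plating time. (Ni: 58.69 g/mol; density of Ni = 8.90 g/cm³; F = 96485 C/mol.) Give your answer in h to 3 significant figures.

Plated area = 2 × 16.8 × 19.4 = 651.8 cm²
Volume = 651.8 × 12.6×10⁻⁴ cm = 0.8213 cm³
m(Ni) = 0.8213 × 8.90 = 7.310 g
n(Ni) = 7.310 / 58.69 = 0.1246 mol; n(e⁻) = 2 × 0.1246 = 0.2492 mol
Q = 0.2492 × 96485 / 0.847 = 28390 C
t = 28390 / 0.651 = 43610 s = 12.1 h

12.1 h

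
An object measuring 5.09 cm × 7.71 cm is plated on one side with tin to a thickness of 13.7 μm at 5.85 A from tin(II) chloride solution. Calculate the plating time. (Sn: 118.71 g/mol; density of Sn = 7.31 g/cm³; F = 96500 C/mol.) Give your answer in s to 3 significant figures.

Plated area = 5.09 × 7.71 = 39.24 cm²
Volume = 39.24 × 13.7×10⁻⁴ cm = 0.05376 cm³
m(Sn) = 0.05376 × 7.31 = 0.3930 g
n(Sn) = 0.3930 / 118.71 = 0.003311 mol; n(e⁻) = 2 × 0.003311 = 0.006622 mol
Q = 0.006622 × 96500 = 639.0 C
t = 639.0 / 5.85 = 109.2 s

109 s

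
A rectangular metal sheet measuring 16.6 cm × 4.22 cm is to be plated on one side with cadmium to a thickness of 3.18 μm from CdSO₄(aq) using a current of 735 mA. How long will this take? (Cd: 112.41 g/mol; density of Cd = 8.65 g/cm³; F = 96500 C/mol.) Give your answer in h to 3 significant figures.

0.125 h

Plated area = 16.6 × 4.22 = 70.05 cm²
Volume = 70.05 × 3.18×10⁻⁴ cm = 0.02228 cm³
m(Cd) = 0.02228 × 8.65 = 0.1927 g
n(Cd) = 0.1927 / 112.41 = 0.001714 mol; n(e⁻) = 2 × 0.001714 = 0.003428 mol
Q = 0.003428 × 96500 = 330.8 C
t = 330.8 / 0.735 = 450.1 s = 0.125 h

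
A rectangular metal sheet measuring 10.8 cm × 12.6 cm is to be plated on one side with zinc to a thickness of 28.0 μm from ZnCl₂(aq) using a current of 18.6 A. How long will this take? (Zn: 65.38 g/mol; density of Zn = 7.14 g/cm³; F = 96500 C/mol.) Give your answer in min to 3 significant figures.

Plated area = 10.8 × 12.6 = 136.1 cm²
Volume = 136.1 × 28.0×10⁻⁴ cm = 0.3811 cm³
m(Zn) = 0.3811 × 7.14 = 2.721 g
n(Zn) = 2.721 / 65.38 = 0.04162 mol; n(e⁻) = 2 × 0.04162 = 0.08324 mol
Q = 0.08324 × 96500 = 8033 C
t = 8033 / 18.6 = 431.9 s = 7.20 min

7.20 min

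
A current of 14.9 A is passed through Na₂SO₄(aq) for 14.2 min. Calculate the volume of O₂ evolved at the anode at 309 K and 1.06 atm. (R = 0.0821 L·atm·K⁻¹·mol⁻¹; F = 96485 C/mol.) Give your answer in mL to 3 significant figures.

787 mL

Q = It = 14.9 × 852 = 12690 C
Moles of electrons = 12690 / 96485 = 0.1315 mol
2H₂O → O₂ + 4H⁺ + 4e⁻, so n(O₂) = 0.1315 / 4 = 0.03288 mol
V = nRT/P = 0.03288 × 0.0821 × 309 / 1.06 = 0.7869 L
= 787 mL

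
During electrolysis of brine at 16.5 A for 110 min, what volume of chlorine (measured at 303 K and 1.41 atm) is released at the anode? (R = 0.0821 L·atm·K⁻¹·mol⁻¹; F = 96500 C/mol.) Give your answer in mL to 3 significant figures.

9950 mL

Charge passed = 16.5 × 6600 = 1.089×10^5 C
n(e⁻) = 1.089×10^5 / 96500 = 1.128 mol
2Cl⁻ → Cl₂ + 2e⁻, so n(Cl₂) = 1.128 / 2 = 0.5640 mol
V = nRT/P = 0.5640 × 0.0821 × 303 / 1.41 = 9.951 L
= 9950 mL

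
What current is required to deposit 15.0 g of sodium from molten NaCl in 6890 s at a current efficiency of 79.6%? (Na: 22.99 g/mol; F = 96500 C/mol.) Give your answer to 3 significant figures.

n(Na) = 15.0 / 22.99 = 0.6525 mol
Na⁺ + e⁻ → Na, so n(e⁻) = 0.6525 mol
Q = 0.6525 × 96500 / 0.796 = 79100 C
I = Q / t = 79100 / 6890 s = 11.5 A

11.5 A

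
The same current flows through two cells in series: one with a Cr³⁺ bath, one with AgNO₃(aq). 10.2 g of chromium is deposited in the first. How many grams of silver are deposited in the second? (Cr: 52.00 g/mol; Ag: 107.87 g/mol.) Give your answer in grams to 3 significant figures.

63.5 g

n(Cr) = 10.2 / 52.00 = 0.1962 mol
Cr³⁺ + 3e⁻ → Cr, so n(e⁻) = 3 × 0.1962 = 0.5886 mol
Since the cells are in series, n(e⁻) in the Ag cell is also 0.5886 mol.
Ag⁺ + e⁻ → Ag, so n(Ag) = 0.5886 mol
m(Ag) = 0.5886 × 107.87 = 63.5 g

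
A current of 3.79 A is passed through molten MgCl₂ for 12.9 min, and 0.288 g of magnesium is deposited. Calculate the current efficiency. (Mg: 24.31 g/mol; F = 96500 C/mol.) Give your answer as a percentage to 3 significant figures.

Q = 3.79 × 774 = 2933 C
n(e⁻) = 2933 / 96500 = 0.03039 mol
Mg²⁺ + 2e⁻ → Mg, so theoretical n(Mg) = 0.01520 mol → 0.3695 g
Efficiency = 0.288 / 0.3695 = 0.7794 = 77.9%

77.9%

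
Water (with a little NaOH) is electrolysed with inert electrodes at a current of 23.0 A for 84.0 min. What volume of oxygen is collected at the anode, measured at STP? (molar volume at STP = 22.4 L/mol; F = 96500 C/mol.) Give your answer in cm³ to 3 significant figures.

6730 cm³

Q = 23.0 A × 5040 s = 1.159×10^5 C
Moles of electrons = 1.159×10^5 / 96500 = 1.201 mol
2H₂O → O₂ + 4H⁺ + 4e⁻, so n(O₂) = 1.201 / 4 = 0.3003 mol
V = 0.3003 × 22.4 = 6.727 L
= 6730 cm³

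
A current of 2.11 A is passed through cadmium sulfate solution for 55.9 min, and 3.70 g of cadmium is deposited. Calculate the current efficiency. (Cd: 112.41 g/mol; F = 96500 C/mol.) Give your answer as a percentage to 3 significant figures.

Q = 2.11 × 3354 = 7077 C
n(e⁻) = 7077 / 96500 = 0.07334 mol
Cd²⁺ + 2e⁻ → Cd, so theoretical n(Cd) = 0.03667 mol → 4.122 g
Efficiency = 3.70 / 4.122 = 0.8976 = 89.8%

89.8%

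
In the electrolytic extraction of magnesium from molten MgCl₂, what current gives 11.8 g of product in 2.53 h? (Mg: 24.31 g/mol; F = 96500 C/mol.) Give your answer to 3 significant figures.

10.3 A

n(Mg) = 11.8 / 24.31 = 0.4854 mol
Mg²⁺ + 2e⁻ → Mg, so n(e⁻) = 2 × 0.4854 = 0.9708 mol
Q = 0.9708 × 96500 = 93680 C
I = Q / t = 93680 / 9108 s = 10.3 A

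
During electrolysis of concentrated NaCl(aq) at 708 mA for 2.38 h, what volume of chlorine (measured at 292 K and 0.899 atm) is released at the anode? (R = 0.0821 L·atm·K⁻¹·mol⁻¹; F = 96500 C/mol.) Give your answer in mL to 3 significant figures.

Charge passed = 0.708 × 8568 = 6066 C
Moles of electrons = 6066 / 96500 = 0.06286 mol
2Cl⁻ → Cl₂ + 2e⁻, so n(Cl₂) = 0.06286 / 2 = 0.03143 mol
V = nRT/P = 0.03143 × 0.0821 × 292 / 0.899 = 0.8381 L
= 838 mL

838 mL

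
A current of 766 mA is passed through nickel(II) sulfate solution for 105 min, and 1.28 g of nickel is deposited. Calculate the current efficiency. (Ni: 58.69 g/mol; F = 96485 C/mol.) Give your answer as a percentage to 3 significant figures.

87.2%

Q = 0.766 × 6300 = 4826 C
n(e⁻) = 4826 / 96485 = 0.05002 mol
Ni²⁺ + 2e⁻ → Ni, so theoretical n(Ni) = 0.02501 mol → 1.468 g
Efficiency = 1.28 / 1.468 = 0.8719 = 87.2%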